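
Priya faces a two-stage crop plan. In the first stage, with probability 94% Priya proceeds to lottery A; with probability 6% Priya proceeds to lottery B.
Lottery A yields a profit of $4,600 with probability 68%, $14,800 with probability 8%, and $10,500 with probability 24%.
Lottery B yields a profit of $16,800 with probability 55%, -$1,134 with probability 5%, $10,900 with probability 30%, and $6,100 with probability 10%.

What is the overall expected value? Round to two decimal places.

$7,205.88

EV(A) = 0.68 × 4600 + 0.08 × 14800 + 0.24 × 10500 = 3128 + 1184 + 2520 = 6832
EV(B) = 0.55 × 16800 + 0.05 × (-1134) + 0.3 × 10900 + 0.1 × 6100 = 9240 − 56.7 + 3270 + 610 = 13063.3
Overall = 0.94 × 6832 + 0.06 × 13063.3 = 6422.08 + 783.798 = 7205.878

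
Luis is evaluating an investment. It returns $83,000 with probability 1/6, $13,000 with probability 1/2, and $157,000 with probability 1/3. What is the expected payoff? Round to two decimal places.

$72,666.67

EV = 1/6 × 83000 + 1/2 × 13000 + 1/3 × 157000 = 13833.3333 + 6500 + 52333.3333 = 72666.6667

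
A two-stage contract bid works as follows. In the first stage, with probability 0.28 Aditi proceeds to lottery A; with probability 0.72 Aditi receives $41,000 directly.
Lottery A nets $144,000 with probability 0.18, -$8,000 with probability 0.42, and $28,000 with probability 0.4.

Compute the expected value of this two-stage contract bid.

$38,972.80

EV(A) = 0.18 × 144000 + 0.42 × (-8000) + 0.4 × 28000 = 25920 − 3360 + 11200 = 33760
Branch B: 41000 (certain)
Overall = 0.28 × 33760 + 0.72 × 41000 = 9452.8 + 29520 = 38972.8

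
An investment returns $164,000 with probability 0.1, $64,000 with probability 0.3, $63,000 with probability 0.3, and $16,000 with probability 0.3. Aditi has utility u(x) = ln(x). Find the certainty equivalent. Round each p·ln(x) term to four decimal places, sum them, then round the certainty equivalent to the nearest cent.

E[u] = 0.1·ln(164000) + 0.3·ln(64000) + 0.3·ln(63000) + 0.3·ln(16000) = 1.2008 + 3.3200 + 3.3153 + 2.9041 = 10.7402
CE = e^10.7402 ≈ 46175.29

$46,175.29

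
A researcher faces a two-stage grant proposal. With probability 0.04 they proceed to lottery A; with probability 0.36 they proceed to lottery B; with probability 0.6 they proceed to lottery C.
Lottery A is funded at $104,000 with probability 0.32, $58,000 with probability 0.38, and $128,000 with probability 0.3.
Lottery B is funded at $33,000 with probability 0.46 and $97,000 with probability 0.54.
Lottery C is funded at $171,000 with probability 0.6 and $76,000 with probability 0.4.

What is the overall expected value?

EV(A) = 0.32 × 104000 + 0.38 × 58000 + 0.3 × 128000 = 33280 + 22040 + 38400 = 93720
EV(B) = 0.46 × 33000 + 0.54 × 97000 = 15180 + 52380 = 67560
EV(C) = 0.6 × 171000 + 0.4 × 76000 = 102600 + 30400 = 133000
Overall = 0.04 × 93720 + 0.36 × 67560 + 0.6 × 133000 = 3748.8 + 24321.6 + 79800 = 107870.4

$107,870.40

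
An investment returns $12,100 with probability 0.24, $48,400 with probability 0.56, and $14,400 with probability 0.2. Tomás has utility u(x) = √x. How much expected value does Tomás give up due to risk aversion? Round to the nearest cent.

E[u] = 0.24·√12100 + 0.56·√48400 + 0.2·√14400 = 0.24·110 + 0.56·220 + 0.2·120 = 173.6
CE = (173.6)² = 30136.96
Risk premium = EV − CE = 32888 − 30136.96 = 2751.04

$2,751.04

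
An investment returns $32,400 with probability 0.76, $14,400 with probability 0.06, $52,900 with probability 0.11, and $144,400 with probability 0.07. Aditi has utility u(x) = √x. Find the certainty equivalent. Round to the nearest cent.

E[u] = 0.76·√32400 + 0.06·√14400 + 0.11·√52900 + 0.07·√144400 = 0.76·180 + 0.06·120 + 0.11·230 + 0.07·380 = 195.9
CE = (195.9)² = 38376.81

$38,376.81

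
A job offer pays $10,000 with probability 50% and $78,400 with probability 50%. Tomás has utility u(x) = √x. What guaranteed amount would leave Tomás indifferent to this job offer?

$36,100

E[u] = 0.5·√10000 + 0.5·√78400 = 0.5·100 + 0.5·280 = 190
CE = (190)² = 36100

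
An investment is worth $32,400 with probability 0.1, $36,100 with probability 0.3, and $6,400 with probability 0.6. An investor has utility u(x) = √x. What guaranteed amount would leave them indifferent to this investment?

$15,129

E[u] = 0.1·√32400 + 0.3·√36100 + 0.6·√6400 = 0.1·180 + 0.3·190 + 0.6·80 = 123
CE = (123)² = 15129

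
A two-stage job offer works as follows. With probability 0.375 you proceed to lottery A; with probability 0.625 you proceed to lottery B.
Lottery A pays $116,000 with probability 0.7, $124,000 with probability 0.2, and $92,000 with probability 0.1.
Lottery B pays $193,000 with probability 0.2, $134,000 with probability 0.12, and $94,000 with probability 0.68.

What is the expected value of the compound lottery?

EV(A) = 0.7 × 116000 + 0.2 × 124000 + 0.1 × 92000 = 81200 + 24800 + 9200 = 115200
EV(B) = 0.2 × 193000 + 0.12 × 134000 + 0.68 × 94000 = 38600 + 16080 + 63920 = 118600
Overall = 0.375 × 115200 + 0.625 × 118600 = 43200 + 74125 = 117325

$117,325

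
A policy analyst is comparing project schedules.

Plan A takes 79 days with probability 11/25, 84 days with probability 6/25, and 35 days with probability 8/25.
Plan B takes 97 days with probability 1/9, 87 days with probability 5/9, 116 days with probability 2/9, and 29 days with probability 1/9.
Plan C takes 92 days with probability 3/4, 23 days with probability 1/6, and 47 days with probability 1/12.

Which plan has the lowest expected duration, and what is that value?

Plan A (66.12 days)

Plan A = 11/25 × 79 + 6/25 × 84 + 8/25 × 35 = 34.76 + 20.16 + 11.2 = 66.12
Plan B = 1/9 × 97 + 5/9 × 87 + 2/9 × 116 + 1/9 × 29 = 10.7778 + 48.3333 + 25.7778 + 3.2222 = 88.1111
Plan C = 3/4 × 92 + 1/6 × 23 + 1/12 × 47 = 69 + 3.8333 + 3.9167 = 76.75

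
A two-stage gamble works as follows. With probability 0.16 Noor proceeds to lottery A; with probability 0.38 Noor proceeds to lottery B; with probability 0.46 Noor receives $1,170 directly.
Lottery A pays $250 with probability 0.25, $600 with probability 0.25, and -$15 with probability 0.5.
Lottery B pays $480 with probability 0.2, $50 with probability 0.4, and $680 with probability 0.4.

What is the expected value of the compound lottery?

$718.44

EV(A) = 0.25 × 250 + 0.25 × 600 + 0.5 × (-15) = 62.5 + 150 − 7.5 = 205
EV(B) = 0.2 × 480 + 0.4 × 50 + 0.4 × 680 = 96 + 20 + 272 = 388
Branch C: 1170 (certain)
Overall = 0.16 × 205 + 0.38 × 388 + 0.46 × 1170 = 32.8 + 147.44 + 538.2 = 718.44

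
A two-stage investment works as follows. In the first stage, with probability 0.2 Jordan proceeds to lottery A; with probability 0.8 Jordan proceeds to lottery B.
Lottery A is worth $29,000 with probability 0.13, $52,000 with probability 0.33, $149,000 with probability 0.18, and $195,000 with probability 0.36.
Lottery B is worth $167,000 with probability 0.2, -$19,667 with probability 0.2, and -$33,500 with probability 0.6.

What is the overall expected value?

EV(A) = 0.13 × 29000 + 0.33 × 52000 + 0.18 × 149000 + 0.36 × 195000 = 3770 + 17160 + 26820 + 70200 = 117950
EV(B) = 0.2 × 167000 + 0.2 × (-19667) + 0.6 × (-33500) = 33400 − 3933.4 − 20100 = 9366.6
Overall = 0.2 × 117950 + 0.8 × 9366.6 = 23590 + 7493.28 = 31083.28

$31,083.28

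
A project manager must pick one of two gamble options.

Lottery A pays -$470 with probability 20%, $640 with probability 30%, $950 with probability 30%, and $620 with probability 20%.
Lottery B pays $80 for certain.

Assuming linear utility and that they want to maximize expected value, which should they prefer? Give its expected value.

Lottery A = 0.2 × (-470) + 0.3 × 640 + 0.3 × 950 + 0.2 × 620 = -94 + 192 + 285 + 124 = 507
Lottery B: 80 (certain)

Lottery A ($507)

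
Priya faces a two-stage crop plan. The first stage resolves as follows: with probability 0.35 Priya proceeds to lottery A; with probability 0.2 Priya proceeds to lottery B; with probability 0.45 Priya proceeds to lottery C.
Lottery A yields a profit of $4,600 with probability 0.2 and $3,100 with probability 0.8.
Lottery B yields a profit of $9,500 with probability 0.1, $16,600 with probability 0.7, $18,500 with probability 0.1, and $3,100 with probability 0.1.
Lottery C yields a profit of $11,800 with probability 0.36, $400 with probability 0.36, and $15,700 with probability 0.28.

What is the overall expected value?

EV(A) = 0.2 × 4600 + 0.8 × 3100 = 920 + 2480 = 3400
EV(B) = 0.1 × 9500 + 0.7 × 16600 + 0.1 × 18500 + 0.1 × 3100 = 950 + 11620 + 1850 + 310 = 14730
EV(C) = 0.36 × 11800 + 0.36 × 400 + 0.28 × 15700 = 4248 + 144 + 4396 = 8788
Overall = 0.35 × 3400 + 0.2 × 14730 + 0.45 × 8788 = 1190 + 2946 + 3954.6 = 8090.6

$8,090.60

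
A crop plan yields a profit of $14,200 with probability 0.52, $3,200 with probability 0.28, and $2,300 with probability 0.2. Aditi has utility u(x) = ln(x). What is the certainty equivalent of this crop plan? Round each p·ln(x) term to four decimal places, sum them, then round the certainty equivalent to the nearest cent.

E[u] = 0.52·ln(14200) + 0.28·ln(3200) + 0.2·ln(2300) = 4.9717 + 2.2599 + 1.5481 = 8.7797
CE = e^8.7797 ≈ 6500.93

$6,500.93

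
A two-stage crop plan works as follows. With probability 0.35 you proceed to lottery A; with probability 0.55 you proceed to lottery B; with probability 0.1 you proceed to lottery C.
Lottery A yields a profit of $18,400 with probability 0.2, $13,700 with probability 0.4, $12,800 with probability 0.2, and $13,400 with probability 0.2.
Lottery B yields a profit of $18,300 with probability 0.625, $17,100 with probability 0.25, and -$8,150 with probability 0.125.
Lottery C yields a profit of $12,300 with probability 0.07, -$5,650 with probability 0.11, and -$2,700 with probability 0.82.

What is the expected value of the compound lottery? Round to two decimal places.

EV(A) = 0.2 × 18400 + 0.4 × 13700 + 0.2 × 12800 + 0.2 × 13400 = 3680 + 5480 + 2560 + 2680 = 14400
EV(B) = 0.625 × 18300 + 0.25 × 17100 + 0.125 × (-8150) = 11437.5 + 4275 − 1018.75 = 14693.75
EV(C) = 0.07 × 12300 + 0.11 × (-5650) + 0.82 × (-2700) = 861 − 621.5 − 2214 = -1974.5
Overall = 0.35 × 14400 + 0.55 × 14693.75 + 0.1 × (-1974.5) = 5040 + 8081.5625 − 197.45 = 12924.1125

$12,924.11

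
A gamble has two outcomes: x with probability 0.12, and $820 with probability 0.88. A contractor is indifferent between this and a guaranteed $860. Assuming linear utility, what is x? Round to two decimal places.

x = $1,153.33

0.12·x + 0.88·820 = 860
0.12·x = 860 − 721.6 = 138.4
x = 138.4 / 0.12 = 1153.3333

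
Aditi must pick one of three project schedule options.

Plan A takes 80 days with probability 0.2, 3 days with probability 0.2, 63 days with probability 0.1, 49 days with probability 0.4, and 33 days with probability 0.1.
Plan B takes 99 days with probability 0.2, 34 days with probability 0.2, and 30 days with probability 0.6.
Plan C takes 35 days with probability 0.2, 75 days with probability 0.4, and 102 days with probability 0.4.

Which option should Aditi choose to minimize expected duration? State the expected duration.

Plan B (44.6 days)

Plan A = 0.2 × 80 + 0.2 × 3 + 0.1 × 63 + 0.4 × 49 + 0.1 × 33 = 16 + 0.6 + 6.3 + 19.6 + 3.3 = 45.8
Plan B = 0.2 × 99 + 0.2 × 34 + 0.6 × 30 = 19.8 + 6.8 + 18 = 44.6
Plan C = 0.2 × 35 + 0.4 × 75 + 0.4 × 102 = 7 + 30 + 40.8 = 77.8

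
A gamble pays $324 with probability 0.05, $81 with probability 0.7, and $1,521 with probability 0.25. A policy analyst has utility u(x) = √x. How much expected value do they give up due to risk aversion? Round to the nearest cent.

$165.85

E[u] = 0.05·√324 + 0.7·√81 + 0.25·√1521 = 0.05·18 + 0.7·9 + 0.25·39 = 16.95
CE = (16.95)² = 287.3025
Risk premium = EV − CE = 453.15 − 287.3025 = 165.8475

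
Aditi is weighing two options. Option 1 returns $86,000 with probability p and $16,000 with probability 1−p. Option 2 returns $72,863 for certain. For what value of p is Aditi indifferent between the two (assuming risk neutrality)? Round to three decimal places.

p = 0.812

p·86000 + (1−p)·16000 = 72863
70000p + 16000 = 72863
p = (72863 − 16000) / 70000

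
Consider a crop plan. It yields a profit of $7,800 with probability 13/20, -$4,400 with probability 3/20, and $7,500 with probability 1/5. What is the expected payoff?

$5,910

EV = 13/20 × 7800 + 3/20 × (-4400) + 1/5 × 7500 = 5070 − 660 + 1500 = 5910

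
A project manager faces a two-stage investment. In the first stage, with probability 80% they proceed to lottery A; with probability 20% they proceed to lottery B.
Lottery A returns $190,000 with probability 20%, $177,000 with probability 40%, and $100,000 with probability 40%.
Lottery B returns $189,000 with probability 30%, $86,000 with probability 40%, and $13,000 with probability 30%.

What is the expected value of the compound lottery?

EV(A) = 0.2 × 190000 + 0.4 × 177000 + 0.4 × 100000 = 38000 + 70800 + 40000 = 148800
EV(B) = 0.3 × 189000 + 0.4 × 86000 + 0.3 × 13000 = 56700 + 34400 + 3900 = 95000
Overall = 0.8 × 148800 + 0.2 × 95000 = 119040 + 19000 = 138040

$138,040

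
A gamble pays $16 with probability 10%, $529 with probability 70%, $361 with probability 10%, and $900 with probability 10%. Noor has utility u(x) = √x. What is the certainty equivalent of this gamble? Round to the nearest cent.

$457.96

E[u] = 0.1·√16 + 0.7·√529 + 0.1·√361 + 0.1·√900 = 0.1·4 + 0.7·23 + 0.1·19 + 0.1·30 = 21.4
CE = (21.4)² = 457.96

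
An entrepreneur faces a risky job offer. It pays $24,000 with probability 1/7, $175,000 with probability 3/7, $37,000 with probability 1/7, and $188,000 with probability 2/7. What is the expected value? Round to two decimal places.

EV = 1/7 × 24000 + 3/7 × 175000 + 1/7 × 37000 + 2/7 × 188000 = 3428.5714 + 75000 + 5285.7143 + 53714.2857 = 137428.5714

$137,428.57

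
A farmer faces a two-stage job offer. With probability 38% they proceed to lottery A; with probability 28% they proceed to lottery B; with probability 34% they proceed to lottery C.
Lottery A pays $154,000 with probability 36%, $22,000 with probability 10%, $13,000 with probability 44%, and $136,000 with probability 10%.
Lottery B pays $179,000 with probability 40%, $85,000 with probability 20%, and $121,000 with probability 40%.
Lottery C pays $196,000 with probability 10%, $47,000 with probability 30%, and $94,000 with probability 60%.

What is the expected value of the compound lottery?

EV(A) = 0.36 × 154000 + 0.1 × 22000 + 0.44 × 13000 + 0.1 × 136000 = 55440 + 2200 + 5720 + 13600 = 76960
EV(B) = 0.4 × 179000 + 0.2 × 85000 + 0.4 × 121000 = 71600 + 17000 + 48400 = 137000
EV(C) = 0.1 × 196000 + 0.3 × 47000 + 0.6 × 94000 = 19600 + 14100 + 56400 = 90100
Overall = 0.38 × 76960 + 0.28 × 137000 + 0.34 × 90100 = 29244.8 + 38360 + 30634 = 98238.8

$98,238.80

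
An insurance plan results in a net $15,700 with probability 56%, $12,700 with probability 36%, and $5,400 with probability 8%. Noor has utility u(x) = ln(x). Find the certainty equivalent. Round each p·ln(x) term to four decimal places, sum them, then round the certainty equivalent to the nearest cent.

$13,355.72

E[u] = 0.56·ln(15700) + 0.36·ln(12700) + 0.08·ln(5400) = 5.4104 + 3.4018 + 0.6875 = 9.4997
CE = e^9.4997 ≈ 13355.72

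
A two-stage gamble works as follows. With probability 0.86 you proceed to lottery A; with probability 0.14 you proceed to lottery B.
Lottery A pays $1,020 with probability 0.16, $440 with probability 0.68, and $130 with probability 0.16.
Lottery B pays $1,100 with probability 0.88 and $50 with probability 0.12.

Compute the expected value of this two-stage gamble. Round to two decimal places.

EV(A) = 0.16 × 1020 + 0.68 × 440 + 0.16 × 130 = 163.2 + 299.2 + 20.8 = 483.2
EV(B) = 0.88 × 1100 + 0.12 × 50 = 968 + 6 = 974
Overall = 0.86 × 483.2 + 0.14 × 974 = 415.552 + 136.36 = 551.912

$551.91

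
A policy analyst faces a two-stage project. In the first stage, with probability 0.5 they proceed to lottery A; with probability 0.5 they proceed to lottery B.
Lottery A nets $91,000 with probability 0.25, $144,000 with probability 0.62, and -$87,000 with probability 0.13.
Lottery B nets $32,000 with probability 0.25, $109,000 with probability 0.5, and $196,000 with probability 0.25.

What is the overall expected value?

EV(A) = 0.25 × 91000 + 0.62 × 144000 + 0.13 × (-87000) = 22750 + 89280 − 11310 = 100720
EV(B) = 0.25 × 32000 + 0.5 × 109000 + 0.25 × 196000 = 8000 + 54500 + 49000 = 111500
Overall = 0.5 × 100720 + 0.5 × 111500 = 50360 + 55750 = 106110

$106,110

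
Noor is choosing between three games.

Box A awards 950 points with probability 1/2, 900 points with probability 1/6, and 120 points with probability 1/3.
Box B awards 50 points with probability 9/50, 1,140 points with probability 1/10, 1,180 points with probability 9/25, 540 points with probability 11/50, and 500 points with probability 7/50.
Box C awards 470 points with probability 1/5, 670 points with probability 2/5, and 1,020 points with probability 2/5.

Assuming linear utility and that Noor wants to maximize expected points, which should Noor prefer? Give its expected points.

Box A = 1/2 × 950 + 1/6 × 900 + 1/3 × 120 = 475 + 150 + 40 = 665
Box B = 9/50 × 50 + 1/10 × 1140 + 9/25 × 1180 + 11/50 × 540 + 7/50 × 500 = 9 + 114 + 424.8 + 118.8 + 70 = 736.6
Box C = 1/5 × 470 + 2/5 × 670 + 2/5 × 1020 = 94 + 268 + 408 = 770

Box C (770 points)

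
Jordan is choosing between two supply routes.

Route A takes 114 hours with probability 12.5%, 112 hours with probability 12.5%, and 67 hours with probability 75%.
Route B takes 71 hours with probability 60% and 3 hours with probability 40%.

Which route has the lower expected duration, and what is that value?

Route B (43.8 hours)

Route A = 0.125 × 114 + 0.125 × 112 + 0.75 × 67 = 14.25 + 14 + 50.25 = 78.5
Route B = 0.6 × 71 + 0.4 × 3 = 42.6 + 1.2 = 43.8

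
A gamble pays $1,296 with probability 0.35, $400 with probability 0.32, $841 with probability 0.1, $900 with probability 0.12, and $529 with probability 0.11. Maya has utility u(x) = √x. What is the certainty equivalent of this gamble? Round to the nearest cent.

E[u] = 0.35·√1296 + 0.32·√400 + 0.1·√841 + 0.12·√900 + 0.11·√529 = 0.35·36 + 0.32·20 + 0.1·29 + 0.12·30 + 0.11·23 = 28.03
CE = (28.03)² = 785.6809

$785.68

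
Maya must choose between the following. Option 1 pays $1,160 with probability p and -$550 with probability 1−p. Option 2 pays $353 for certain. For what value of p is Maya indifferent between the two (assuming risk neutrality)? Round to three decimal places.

p·1160 + (1−p)·(-550) = 353
1710p − 550 = 353
p = (353 + 550) / 1710

p = 0.528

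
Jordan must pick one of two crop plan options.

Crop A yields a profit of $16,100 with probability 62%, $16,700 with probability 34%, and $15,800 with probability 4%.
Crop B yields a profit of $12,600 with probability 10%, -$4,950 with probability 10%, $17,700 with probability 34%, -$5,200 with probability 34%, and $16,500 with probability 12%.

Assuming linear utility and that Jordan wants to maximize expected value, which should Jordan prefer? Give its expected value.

Crop A ($16,292)

Crop A = 0.62 × 16100 + 0.34 × 16700 + 0.04 × 15800 = 9982 + 5678 + 632 = 16292
Crop B = 0.1 × 12600 + 0.1 × (-4950) + 0.34 × 17700 + 0.34 × (-5200) + 0.12 × 16500 = 1260 − 495 + 6018 − 1768 + 1980 = 6995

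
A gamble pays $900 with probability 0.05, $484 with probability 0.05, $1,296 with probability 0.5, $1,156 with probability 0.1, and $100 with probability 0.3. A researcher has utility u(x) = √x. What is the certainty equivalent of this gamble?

E[u] = 0.05·√900 + 0.05·√484 + 0.5·√1296 + 0.1·√1156 + 0.3·√100 = 0.05·30 + 0.05·22 + 0.5·36 + 0.1·34 + 0.3·10 = 27
CE = (27)² = 729

$729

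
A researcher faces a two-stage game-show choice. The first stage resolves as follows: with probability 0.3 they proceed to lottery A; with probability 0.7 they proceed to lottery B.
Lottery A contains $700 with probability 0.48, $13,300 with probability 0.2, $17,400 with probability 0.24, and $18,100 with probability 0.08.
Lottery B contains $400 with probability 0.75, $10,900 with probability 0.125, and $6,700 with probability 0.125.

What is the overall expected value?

$4,336

EV(A) = 0.48 × 700 + 0.2 × 13300 + 0.24 × 17400 + 0.08 × 18100 = 336 + 2660 + 4176 + 1448 = 8620
EV(B) = 0.75 × 400 + 0.125 × 10900 + 0.125 × 6700 = 300 + 1362.5 + 837.5 = 2500
Overall = 0.3 × 8620 + 0.7 × 2500 = 2586 + 1750 = 4336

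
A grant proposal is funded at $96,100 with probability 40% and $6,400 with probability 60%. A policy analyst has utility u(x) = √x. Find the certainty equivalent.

E[u] = 0.4·√96100 + 0.6·√6400 = 0.4·310 + 0.6·80 = 172
CE = (172)² = 29584

$29,584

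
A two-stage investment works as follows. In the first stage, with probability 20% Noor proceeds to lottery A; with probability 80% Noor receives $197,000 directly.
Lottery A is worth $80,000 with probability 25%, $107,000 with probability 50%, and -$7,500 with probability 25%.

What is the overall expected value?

EV(A) = 0.25 × 80000 + 0.5 × 107000 + 0.25 × (-7500) = 20000 + 53500 − 1875 = 71625
Branch B: 197000 (certain)
Overall = 0.2 × 71625 + 0.8 × 197000 = 14325 + 157600 = 171925

$171,925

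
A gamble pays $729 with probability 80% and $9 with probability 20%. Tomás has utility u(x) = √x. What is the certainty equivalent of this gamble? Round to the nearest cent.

E[u] = 0.8·√729 + 0.2·√9 = 0.8·27 + 0.2·3 = 22.2
CE = (22.2)² = 492.84

$492.84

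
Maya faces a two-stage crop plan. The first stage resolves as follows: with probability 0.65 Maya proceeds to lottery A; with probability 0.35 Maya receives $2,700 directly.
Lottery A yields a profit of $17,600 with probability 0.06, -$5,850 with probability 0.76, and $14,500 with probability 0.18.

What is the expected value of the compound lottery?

$438

EV(A) = 0.06 × 17600 + 0.76 × (-5850) + 0.18 × 14500 = 1056 − 4446 + 2610 = -780
Branch B: 2700 (certain)
Overall = 0.65 × (-780) + 0.35 × 2700 = -507 + 945 = 438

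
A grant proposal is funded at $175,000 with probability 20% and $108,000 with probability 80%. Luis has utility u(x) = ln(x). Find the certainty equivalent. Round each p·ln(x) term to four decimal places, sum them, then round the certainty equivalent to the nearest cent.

$118,943.04

E[u] = 0.2·ln(175000) + 0.8·ln(108000) = 2.4145 + 9.2719 = 11.6864
CE = e^11.6864 ≈ 118943.04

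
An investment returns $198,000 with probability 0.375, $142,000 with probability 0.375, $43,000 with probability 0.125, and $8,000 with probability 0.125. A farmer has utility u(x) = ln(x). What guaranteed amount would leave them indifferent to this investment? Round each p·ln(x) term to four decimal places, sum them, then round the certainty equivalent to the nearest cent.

E[u] = 0.375·ln(198000) + 0.375·ln(142000) + 0.125·ln(43000) + 0.125·ln(8000) = 4.5735 + 4.4488 + 1.3336 + 1.1234 = 11.4793
CE = e^11.4793 ≈ 96693.36

$96,693.36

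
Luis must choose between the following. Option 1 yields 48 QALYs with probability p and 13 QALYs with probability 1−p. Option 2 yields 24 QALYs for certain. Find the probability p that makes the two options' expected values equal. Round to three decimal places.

p = 0.314

p·48 + (1−p)·13 = 24
35p + 13 = 24
p = (24 − 13) / 35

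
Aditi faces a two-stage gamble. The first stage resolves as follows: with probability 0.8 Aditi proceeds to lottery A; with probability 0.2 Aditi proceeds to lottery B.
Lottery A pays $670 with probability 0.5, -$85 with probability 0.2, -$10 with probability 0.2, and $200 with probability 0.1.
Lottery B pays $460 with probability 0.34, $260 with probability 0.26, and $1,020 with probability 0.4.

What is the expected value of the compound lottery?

$395.20

EV(A) = 0.5 × 670 + 0.2 × (-85) + 0.2 × (-10) + 0.1 × 200 = 335 − 17 − 2 + 20 = 336
EV(B) = 0.34 × 460 + 0.26 × 260 + 0.4 × 1020 = 156.4 + 67.6 + 408 = 632
Overall = 0.8 × 336 + 0.2 × 632 = 268.8 + 126.4 = 395.2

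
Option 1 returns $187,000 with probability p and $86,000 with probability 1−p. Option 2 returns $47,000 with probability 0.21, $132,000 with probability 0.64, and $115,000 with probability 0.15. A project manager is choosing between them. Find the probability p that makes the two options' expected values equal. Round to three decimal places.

p = 0.253

EV(Option 2) = 0.21 × 47000 + 0.64 × 132000 + 0.15 × 115000 = 9870 + 84480 + 17250 = 111600
p·187000 + (1−p)·86000 = 111600
101000p + 86000 = 111600
p = (111600 − 86000) / 101000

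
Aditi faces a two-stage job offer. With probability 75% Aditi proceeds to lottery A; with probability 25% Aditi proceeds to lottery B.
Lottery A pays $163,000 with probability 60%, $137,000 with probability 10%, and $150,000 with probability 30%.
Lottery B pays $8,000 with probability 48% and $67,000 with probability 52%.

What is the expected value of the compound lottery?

EV(A) = 0.6 × 163000 + 0.1 × 137000 + 0.3 × 150000 = 97800 + 13700 + 45000 = 156500
EV(B) = 0.48 × 8000 + 0.52 × 67000 = 3840 + 34840 = 38680
Overall = 0.75 × 156500 + 0.25 × 38680 = 117375 + 9670 = 127045

$127,045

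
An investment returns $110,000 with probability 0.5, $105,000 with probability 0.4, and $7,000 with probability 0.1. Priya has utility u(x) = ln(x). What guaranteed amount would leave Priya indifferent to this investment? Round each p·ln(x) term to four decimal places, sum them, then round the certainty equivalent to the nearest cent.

$81,977.49

E[u] = 0.5·ln(110000) + 0.4·ln(105000) + 0.1·ln(7000) = 5.8041 + 4.6247 + 0.8854 = 11.3142
CE = e^11.3142 ≈ 81977.49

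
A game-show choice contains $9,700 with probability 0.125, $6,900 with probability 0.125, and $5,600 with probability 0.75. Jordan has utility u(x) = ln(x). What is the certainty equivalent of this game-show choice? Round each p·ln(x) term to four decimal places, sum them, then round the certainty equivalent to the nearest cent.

E[u] = 0.125·ln(9700) + 0.125·ln(6900) + 0.75·ln(5600) = 1.1475 + 1.1049 + 6.4729 = 8.7253
CE = e^8.7253 ≈ 6156.72

$6,156.72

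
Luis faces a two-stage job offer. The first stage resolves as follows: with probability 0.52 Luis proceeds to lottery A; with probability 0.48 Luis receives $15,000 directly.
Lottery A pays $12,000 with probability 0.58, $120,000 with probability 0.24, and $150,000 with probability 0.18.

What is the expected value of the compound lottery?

$39,835.20

EV(A) = 0.58 × 12000 + 0.24 × 120000 + 0.18 × 150000 = 6960 + 28800 + 27000 = 62760
Branch B: 15000 (certain)
Overall = 0.52 × 62760 + 0.48 × 15000 = 32635.2 + 7200 = 39835.2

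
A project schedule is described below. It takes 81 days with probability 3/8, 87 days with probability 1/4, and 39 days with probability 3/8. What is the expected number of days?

EV = 3/8 × 81 + 1/4 × 87 + 3/8 × 39 = 30.375 + 21.75 + 14.625 = 66.75

66.75 days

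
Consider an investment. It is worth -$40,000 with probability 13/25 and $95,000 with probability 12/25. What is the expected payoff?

EV = 13/25 × (-40000) + 12/25 × 95000 = -20800 + 45600 = 24800

$24,800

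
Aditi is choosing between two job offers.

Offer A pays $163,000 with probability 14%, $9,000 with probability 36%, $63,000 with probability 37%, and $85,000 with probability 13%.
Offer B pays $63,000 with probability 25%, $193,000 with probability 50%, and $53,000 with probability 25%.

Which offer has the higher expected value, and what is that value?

Offer A = 0.14 × 163000 + 0.36 × 9000 + 0.37 × 63000 + 0.13 × 85000 = 22820 + 3240 + 23310 + 11050 = 60420
Offer B = 0.25 × 63000 + 0.5 × 193000 + 0.25 × 53000 = 15750 + 96500 + 13250 = 125500

Offer B ($125,500)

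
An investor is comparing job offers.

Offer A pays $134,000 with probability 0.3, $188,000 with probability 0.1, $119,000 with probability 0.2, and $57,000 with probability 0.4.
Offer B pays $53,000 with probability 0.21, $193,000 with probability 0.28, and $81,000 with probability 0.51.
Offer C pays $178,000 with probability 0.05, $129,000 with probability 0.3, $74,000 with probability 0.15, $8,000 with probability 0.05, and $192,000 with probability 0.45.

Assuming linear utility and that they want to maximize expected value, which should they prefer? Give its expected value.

Offer A = 0.3 × 134000 + 0.1 × 188000 + 0.2 × 119000 + 0.4 × 57000 = 40200 + 18800 + 23800 + 22800 = 105600
Offer B = 0.21 × 53000 + 0.28 × 193000 + 0.51 × 81000 = 11130 + 54040 + 41310 = 106480
Offer C = 0.05 × 178000 + 0.3 × 129000 + 0.15 × 74000 + 0.05 × 8000 + 0.45 × 192000 = 8900 + 38700 + 11100 + 400 + 86400 = 145500

Offer C ($145,500)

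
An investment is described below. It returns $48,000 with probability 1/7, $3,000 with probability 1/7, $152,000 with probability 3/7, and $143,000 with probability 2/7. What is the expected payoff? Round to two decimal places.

$113,285.71

EV = 1/7 × 48000 + 1/7 × 3000 + 3/7 × 152000 + 2/7 × 143000 = 6857.1429 + 428.5714 + 65142.8571 + 40857.1429 = 113285.7143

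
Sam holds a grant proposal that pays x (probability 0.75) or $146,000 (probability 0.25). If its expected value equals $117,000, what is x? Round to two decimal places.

0.75·x + 0.25·146000 = 117000
0.75·x = 117000 − 36500 = 80500
x = 80500 / 0.75 = 107333.3333

x = $107,333.33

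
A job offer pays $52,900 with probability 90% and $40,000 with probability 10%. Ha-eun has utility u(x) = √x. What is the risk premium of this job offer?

E[u] = 0.9·√52900 + 0.1·√40000 = 0.9·230 + 0.1·200 = 227
CE = (227)² = 51529
Risk premium = EV − CE = 51610 − 51529 = 81

$81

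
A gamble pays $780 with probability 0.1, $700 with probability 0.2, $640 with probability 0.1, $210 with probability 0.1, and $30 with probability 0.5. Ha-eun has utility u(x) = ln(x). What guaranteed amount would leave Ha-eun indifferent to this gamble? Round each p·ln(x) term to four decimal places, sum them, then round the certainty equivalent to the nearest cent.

$128.70

E[u] = 0.1·ln(780) + 0.2·ln(700) + 0.1·ln(640) + 0.1·ln(210) + 0.5·ln(30) = 0.6659 + 1.3102 + 0.6461 + 0.5347 + 1.7006 = 4.8575
CE = e^4.8575 ≈ 128.70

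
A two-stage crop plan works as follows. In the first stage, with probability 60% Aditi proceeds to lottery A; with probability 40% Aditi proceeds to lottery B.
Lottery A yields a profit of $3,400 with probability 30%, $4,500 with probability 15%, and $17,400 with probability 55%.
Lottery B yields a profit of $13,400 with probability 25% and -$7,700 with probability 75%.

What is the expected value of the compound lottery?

EV(A) = 0.3 × 3400 + 0.15 × 4500 + 0.55 × 17400 = 1020 + 675 + 9570 = 11265
EV(B) = 0.25 × 13400 + 0.75 × (-7700) = 3350 − 5775 = -2425
Overall = 0.6 × 11265 + 0.4 × (-2425) = 6759 − 970 = 5789

$5,789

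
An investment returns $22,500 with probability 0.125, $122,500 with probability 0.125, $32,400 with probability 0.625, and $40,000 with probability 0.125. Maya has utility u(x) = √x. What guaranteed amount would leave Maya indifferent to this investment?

E[u] = 0.125·√22500 + 0.125·√122500 + 0.625·√32400 + 0.125·√40000 = 0.125·150 + 0.125·350 + 0.625·180 + 0.125·200 = 200
CE = (200)² = 40000

$40,000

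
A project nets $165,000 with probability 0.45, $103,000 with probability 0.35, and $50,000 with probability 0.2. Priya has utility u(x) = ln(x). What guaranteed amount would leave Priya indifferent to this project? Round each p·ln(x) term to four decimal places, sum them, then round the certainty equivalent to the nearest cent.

E[u] = 0.45·ln(165000) + 0.35·ln(103000) + 0.2·ln(50000) = 5.4062 + 4.0399 + 2.1640 = 11.6101
CE = e^11.6101 ≈ 110205.27

$110,205.27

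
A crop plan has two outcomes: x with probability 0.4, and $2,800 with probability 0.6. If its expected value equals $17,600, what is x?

0.4·x + 0.6·2800 = 17600
0.4·x = 17600 − 1680 = 15920
x = 15920 / 0.4 = 39800

x = $39,800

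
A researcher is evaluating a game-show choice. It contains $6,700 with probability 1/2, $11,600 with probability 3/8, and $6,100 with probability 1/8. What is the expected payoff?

$8,462.50

EV = 1/2 × 6700 + 3/8 × 11600 + 1/8 × 6100 = 3350 + 4350 + 762.5 = 8462.5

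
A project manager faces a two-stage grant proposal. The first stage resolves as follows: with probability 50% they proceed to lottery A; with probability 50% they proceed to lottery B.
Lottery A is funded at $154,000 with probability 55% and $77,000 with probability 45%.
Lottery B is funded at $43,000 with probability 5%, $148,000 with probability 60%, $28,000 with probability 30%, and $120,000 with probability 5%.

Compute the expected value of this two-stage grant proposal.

EV(A) = 0.55 × 154000 + 0.45 × 77000 = 84700 + 34650 = 119350
EV(B) = 0.05 × 43000 + 0.6 × 148000 + 0.3 × 28000 + 0.05 × 120000 = 2150 + 88800 + 8400 + 6000 = 105350
Overall = 0.5 × 119350 + 0.5 × 105350 = 59675 + 52675 = 112350

$112,350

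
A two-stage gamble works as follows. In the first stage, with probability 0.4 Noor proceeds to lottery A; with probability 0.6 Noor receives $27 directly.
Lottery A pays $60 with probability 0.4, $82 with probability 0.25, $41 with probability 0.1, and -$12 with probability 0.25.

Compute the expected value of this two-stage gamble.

EV(A) = 0.4 × 60 + 0.25 × 82 + 0.1 × 41 + 0.25 × (-12) = 24 + 20.5 + 4.1 − 3 = 45.6
Branch B: 27 (certain)
Overall = 0.4 × 45.6 + 0.6 × 27 = 18.24 + 16.2 = 34.44

$34.44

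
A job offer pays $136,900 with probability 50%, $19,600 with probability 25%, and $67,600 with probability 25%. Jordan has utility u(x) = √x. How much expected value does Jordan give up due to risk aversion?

$9,025

E[u] = 0.5·√136900 + 0.25·√19600 + 0.25·√67600 = 0.5·370 + 0.25·140 + 0.25·260 = 285
CE = (285)² = 81225
Risk premium = EV − CE = 90250 − 81225 = 9025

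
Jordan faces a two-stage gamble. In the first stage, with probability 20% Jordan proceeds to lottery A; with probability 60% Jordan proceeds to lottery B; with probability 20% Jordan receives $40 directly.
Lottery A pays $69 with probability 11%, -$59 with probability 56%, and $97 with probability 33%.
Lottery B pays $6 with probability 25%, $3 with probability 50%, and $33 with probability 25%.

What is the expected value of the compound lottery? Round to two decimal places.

EV(A) = 0.11 × 69 + 0.56 × (-59) + 0.33 × 97 = 7.59 − 33.04 + 32.01 = 6.56
EV(B) = 0.25 × 6 + 0.5 × 3 + 0.25 × 33 = 1.5 + 1.5 + 8.25 = 11.25
Branch C: 40 (certain)
Overall = 0.2 × 6.56 + 0.6 × 11.25 + 0.2 × 40 = 1.312 + 6.75 + 8 = 16.062

$16.06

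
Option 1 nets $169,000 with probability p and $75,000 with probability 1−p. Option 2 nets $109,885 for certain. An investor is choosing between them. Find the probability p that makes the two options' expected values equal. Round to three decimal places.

p·169000 + (1−p)·75000 = 109885
94000p + 75000 = 109885
p = (109885 − 75000) / 94000

p = 0.371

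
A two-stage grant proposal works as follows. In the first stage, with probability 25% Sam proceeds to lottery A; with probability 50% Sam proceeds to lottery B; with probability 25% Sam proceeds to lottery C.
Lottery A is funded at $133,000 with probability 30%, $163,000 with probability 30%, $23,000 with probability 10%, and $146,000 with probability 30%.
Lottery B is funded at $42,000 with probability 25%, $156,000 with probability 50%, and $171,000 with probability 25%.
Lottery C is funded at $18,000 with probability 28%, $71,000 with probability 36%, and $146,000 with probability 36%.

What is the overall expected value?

$120,140

EV(A) = 0.3 × 133000 + 0.3 × 163000 + 0.1 × 23000 + 0.3 × 146000 = 39900 + 48900 + 2300 + 43800 = 134900
EV(B) = 0.25 × 42000 + 0.5 × 156000 + 0.25 × 171000 = 10500 + 78000 + 42750 = 131250
EV(C) = 0.28 × 18000 + 0.36 × 71000 + 0.36 × 146000 = 5040 + 25560 + 52560 = 83160
Overall = 0.25 × 134900 + 0.5 × 131250 + 0.25 × 83160 = 33725 + 65625 + 20790 = 120140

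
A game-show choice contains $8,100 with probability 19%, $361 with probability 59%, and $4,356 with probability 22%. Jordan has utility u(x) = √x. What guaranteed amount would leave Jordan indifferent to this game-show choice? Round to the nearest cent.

$1,834.41

E[u] = 0.19·√8100 + 0.59·√361 + 0.22·√4356 = 0.19·90 + 0.59·19 + 0.22·66 = 42.83
CE = (42.83)² = 1834.4089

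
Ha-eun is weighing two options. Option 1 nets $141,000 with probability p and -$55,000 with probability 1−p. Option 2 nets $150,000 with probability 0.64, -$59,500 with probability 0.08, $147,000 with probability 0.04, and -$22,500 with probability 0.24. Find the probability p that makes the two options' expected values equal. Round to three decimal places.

p = 0.749

EV(Option 2) = 0.64 × 150000 + 0.08 × (-59500) + 0.04 × 147000 + 0.24 × (-22500) = 96000 − 4760 + 5880 − 5400 = 91720
p·141000 + (1−p)·(-55000) = 91720
196000p − 55000 = 91720
p = (91720 + 55000) / 196000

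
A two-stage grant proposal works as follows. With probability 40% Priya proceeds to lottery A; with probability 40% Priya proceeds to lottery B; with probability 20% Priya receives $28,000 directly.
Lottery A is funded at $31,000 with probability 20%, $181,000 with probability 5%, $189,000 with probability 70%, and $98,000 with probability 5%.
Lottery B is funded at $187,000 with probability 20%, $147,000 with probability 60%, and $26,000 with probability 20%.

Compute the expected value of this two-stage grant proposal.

EV(A) = 0.2 × 31000 + 0.05 × 181000 + 0.7 × 189000 + 0.05 × 98000 = 6200 + 9050 + 132300 + 4900 = 152450
EV(B) = 0.2 × 187000 + 0.6 × 147000 + 0.2 × 26000 = 37400 + 88200 + 5200 = 130800
Branch C: 28000 (certain)
Overall = 0.4 × 152450 + 0.4 × 130800 + 0.2 × 28000 = 60980 + 52320 + 5600 = 118900

$118,900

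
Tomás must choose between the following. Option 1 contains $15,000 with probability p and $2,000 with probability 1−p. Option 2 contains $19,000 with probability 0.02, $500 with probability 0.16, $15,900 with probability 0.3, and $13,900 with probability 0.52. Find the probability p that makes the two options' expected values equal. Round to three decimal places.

p = 0.804

EV(Option 2) = 0.02 × 19000 + 0.16 × 500 + 0.3 × 15900 + 0.52 × 13900 = 380 + 80 + 4770 + 7228 = 12458
p·15000 + (1−p)·2000 = 12458
13000p + 2000 = 12458
p = (12458 − 2000) / 13000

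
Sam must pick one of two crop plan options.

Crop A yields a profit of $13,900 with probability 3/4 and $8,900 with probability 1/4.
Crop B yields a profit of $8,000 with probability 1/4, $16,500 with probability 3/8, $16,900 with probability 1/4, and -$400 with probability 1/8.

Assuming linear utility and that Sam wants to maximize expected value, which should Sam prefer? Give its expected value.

Crop A = 3/4 × 13900 + 1/4 × 8900 = 10425 + 2225 = 12650
Crop B = 1/4 × 8000 + 3/8 × 16500 + 1/4 × 16900 + 1/8 × (-400) = 2000 + 6187.5 + 4225 − 50 = 12362.5

Crop A ($12,650)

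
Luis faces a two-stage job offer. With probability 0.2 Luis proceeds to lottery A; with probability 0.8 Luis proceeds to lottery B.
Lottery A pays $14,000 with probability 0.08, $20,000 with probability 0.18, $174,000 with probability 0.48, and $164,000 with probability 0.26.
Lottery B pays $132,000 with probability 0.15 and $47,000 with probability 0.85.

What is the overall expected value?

EV(A) = 0.08 × 14000 + 0.18 × 20000 + 0.48 × 174000 + 0.26 × 164000 = 1120 + 3600 + 83520 + 42640 = 130880
EV(B) = 0.15 × 132000 + 0.85 × 47000 = 19800 + 39950 = 59750
Overall = 0.2 × 130880 + 0.8 × 59750 = 26176 + 47800 = 73976

$73,976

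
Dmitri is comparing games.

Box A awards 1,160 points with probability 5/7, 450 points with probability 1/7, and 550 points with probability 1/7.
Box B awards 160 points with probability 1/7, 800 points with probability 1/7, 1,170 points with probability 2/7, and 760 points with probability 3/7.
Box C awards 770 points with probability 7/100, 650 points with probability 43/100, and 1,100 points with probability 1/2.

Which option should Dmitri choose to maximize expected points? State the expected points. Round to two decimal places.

Box A = 5/7 × 1160 + 1/7 × 450 + 1/7 × 550 = 828.5714 + 64.2857 + 78.5714 = 971.4286
Box B = 1/7 × 160 + 1/7 × 800 + 2/7 × 1170 + 3/7 × 760 = 22.8571 + 114.2857 + 334.2857 + 325.7143 = 797.1429
Box C = 7/100 × 770 + 43/100 × 650 + 1/2 × 1100 = 53.9 + 279.5 + 550 = 883.4

Box A (971.43 points)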